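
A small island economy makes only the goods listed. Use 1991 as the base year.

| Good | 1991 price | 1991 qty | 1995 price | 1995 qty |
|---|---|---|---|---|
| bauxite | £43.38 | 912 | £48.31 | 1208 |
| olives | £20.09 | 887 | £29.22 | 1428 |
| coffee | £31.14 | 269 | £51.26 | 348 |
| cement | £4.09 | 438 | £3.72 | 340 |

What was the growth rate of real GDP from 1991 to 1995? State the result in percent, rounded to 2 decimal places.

Real GDP 1991 = Nominal GDP 1991 = 43.38·912 + 20.09·887 + 31.14·269 + 4.09·438 = 67550.47.
Real GDP 1995 (at 1991 prices) = 43.38·1208 + 20.09·1428 + 31.14·348 + 4.09·340 = 93318.88.
Real growth = 93318.88/67550.47 − 1 = 0.3815.

38.15%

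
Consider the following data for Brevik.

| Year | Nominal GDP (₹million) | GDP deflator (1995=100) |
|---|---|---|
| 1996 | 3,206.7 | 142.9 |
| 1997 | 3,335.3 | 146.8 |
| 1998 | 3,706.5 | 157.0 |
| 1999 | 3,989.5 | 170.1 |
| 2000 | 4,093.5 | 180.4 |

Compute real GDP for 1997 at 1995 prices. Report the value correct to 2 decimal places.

₹2,272.00 million

Real GDP 1997 = 3335.3 / 1.468 = 2272.00.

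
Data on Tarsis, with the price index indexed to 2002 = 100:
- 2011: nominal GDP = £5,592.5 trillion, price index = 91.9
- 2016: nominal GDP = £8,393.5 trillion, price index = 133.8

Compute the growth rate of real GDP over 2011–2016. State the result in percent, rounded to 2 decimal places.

3.09%

Deflate each year: 2011 → 5592.5/0.919 = 6085.42; 2016 → 8393.5/1.338 = 6273.17.
So real GDP changed by 6273.17/6085.42 − 1 = 0.0309, i.e. 3.09%.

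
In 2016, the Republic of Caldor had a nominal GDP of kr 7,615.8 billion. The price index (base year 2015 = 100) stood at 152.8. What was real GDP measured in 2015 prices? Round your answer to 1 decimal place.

Real GDP = Nominal / (price index/100) = 7615.8 / 1.528 = 4984.16.

kr 4,984.2 billion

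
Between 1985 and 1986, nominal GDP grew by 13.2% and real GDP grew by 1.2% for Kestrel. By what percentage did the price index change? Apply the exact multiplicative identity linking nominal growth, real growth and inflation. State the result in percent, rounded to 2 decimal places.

11.86%

(1 + g_nom) = (1 + g_real)(1 + π), so π = 1.1320 / 1.0120 − 1 = 0.11858.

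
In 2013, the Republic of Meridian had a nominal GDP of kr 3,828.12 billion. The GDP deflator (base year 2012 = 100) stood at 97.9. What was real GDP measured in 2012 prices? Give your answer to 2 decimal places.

Real GDP = Nominal / (GDP deflator/100) = 3828.12 / 0.979 = 3910.23.

kr 3,910.23 billion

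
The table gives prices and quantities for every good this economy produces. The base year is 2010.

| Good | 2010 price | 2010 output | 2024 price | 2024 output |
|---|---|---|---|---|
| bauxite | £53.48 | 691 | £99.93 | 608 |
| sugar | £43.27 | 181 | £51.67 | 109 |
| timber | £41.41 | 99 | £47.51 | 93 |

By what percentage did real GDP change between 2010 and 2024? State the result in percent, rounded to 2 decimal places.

-15.96%

Real GDP 2010 = Nominal GDP 2010 = 53.48·691 + 43.27·181 + 41.41·99 = 48886.14.
Real GDP 2024 (at 2010 prices) = 53.48·608 + 43.27·109 + 41.41·93 = 41083.40.
Real growth = 41083.40/48886.14 − 1 = -0.1596.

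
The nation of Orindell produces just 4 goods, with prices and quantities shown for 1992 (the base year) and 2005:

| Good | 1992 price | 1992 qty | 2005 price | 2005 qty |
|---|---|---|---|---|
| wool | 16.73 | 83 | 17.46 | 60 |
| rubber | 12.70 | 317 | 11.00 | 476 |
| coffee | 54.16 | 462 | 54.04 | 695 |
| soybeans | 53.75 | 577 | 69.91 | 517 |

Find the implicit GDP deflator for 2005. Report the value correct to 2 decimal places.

Nominal GDP 2005 = 17.46·60 + 11.00·476 + 54.04·695 + 69.91·517 = 79984.87.
Real GDP 2005 (at 1992 prices) = 16.73·60 + 12.70·476 + 54.16·695 + 53.75·517 = 72478.95.
Deflator = Nominal/Real × 100 = 79984.87/72478.95 × 100 = 110.356.

110.36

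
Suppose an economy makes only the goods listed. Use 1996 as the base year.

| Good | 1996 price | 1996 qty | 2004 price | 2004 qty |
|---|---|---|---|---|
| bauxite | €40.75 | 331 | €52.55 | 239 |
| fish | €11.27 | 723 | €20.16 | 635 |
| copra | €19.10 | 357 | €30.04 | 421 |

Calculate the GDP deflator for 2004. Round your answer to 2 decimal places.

Nominal GDP 2004 = 52.55·239 + 20.16·635 + 30.04·421 = 38007.89.
Real GDP 2004 (at 1996 prices) = 40.75·239 + 11.27·635 + 19.10·421 = 24936.80.
Deflator = Nominal/Real × 100 = 38007.89/24936.80 × 100 = 152.417.

152.42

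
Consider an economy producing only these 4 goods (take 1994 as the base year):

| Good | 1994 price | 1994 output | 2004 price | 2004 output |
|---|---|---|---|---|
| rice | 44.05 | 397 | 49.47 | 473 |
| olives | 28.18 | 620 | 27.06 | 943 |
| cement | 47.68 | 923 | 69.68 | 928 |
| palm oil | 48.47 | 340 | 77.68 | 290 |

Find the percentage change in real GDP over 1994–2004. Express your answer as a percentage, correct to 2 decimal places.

Real GDP 1994 = Nominal GDP 1994 = 44.05·397 + 28.18·620 + 47.68·923 + 48.47·340 = 95447.89.
Real GDP 2004 (at 1994 prices) = 44.05·473 + 28.18·943 + 47.68·928 + 48.47·290 = 105712.73.
Real growth = 105712.73/95447.89 − 1 = 0.1075.

10.75%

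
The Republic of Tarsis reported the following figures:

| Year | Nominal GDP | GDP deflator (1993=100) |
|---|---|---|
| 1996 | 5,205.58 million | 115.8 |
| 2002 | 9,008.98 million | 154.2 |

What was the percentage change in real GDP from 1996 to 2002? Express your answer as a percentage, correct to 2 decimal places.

29.97%

Deflate each year: 1996 → 5205.58/1.158 = 4495.32; 2002 → 9008.98/1.542 = 5842.40.
So real GDP changed by 5842.40/4495.32 − 1 = 0.2997, i.e. 29.97%.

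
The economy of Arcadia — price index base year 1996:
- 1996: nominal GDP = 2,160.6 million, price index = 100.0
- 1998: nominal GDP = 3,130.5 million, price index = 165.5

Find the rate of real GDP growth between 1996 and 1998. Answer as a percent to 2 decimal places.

-12.45%

Real GDP 1996 = 2160.6 / 1.000 = 2160.60.
Real GDP 1998 = 3130.5 / 1.655 = 1891.54.
Real growth = 1891.54 / 2160.60 − 1 = -0.1245.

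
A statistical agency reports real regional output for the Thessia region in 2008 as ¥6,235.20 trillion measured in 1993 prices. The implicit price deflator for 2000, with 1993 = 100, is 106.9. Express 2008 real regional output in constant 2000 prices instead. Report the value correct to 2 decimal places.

¥6,665.43 trillion

Real regional output in 2000 prices = Real regional output in 1993 prices × (P_2000/P_1993) = 6235.20 × 1.069 = 6665.43.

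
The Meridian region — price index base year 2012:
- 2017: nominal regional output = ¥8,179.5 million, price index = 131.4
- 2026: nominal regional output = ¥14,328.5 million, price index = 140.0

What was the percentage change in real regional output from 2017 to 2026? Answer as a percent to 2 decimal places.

Real regional output 2017 = 8179.5 / 1.314 = 6224.89.
Real regional output 2026 = 14328.5 / 1.400 = 10234.64.
Real growth = 10234.64 / 6224.89 − 1 = 0.6441.

64.41%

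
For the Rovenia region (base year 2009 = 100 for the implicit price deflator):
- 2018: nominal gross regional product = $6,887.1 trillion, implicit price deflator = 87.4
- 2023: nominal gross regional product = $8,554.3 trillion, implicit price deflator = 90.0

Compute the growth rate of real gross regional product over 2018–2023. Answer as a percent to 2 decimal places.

Real gross regional product 2018 = 6887.1 / 0.874 = 7879.98.
Real gross regional product 2023 = 8554.3 / 0.900 = 9504.78.
Real growth = 9504.78 / 7879.98 − 1 = 0.2062.

20.62%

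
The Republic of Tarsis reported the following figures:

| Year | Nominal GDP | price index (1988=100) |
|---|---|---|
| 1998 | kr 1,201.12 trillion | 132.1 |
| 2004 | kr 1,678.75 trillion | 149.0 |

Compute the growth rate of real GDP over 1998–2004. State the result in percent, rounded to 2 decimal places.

23.91%

Real GDP 1998 = 1201.12 / 1.321 = 909.25.
Real GDP 2004 = 1678.75 / 1.490 = 1126.68.
Real growth = 1126.68 / 909.25 − 1 = 0.2391.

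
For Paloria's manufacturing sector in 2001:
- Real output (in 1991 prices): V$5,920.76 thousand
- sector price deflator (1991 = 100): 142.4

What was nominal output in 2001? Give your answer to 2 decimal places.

V$8,431.16 thousand

Nominal output = Real × (sector price deflator/100) = 5920.76 × 1.424 = 8431.16.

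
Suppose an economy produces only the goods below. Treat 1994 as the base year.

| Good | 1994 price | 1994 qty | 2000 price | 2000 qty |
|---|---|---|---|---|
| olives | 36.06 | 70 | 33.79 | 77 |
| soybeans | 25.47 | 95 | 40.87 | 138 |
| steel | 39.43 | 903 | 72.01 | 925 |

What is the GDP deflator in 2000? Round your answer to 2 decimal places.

Nominal GDP 2000 = 33.79·77 + 40.87·138 + 72.01·925 = 74851.14.
Real GDP 2000 (at 1994 prices) = 36.06·77 + 25.47·138 + 39.43·925 = 42764.23.
Deflator = Nominal/Real × 100 = 74851.14/42764.23 × 100 = 175.032.

175.03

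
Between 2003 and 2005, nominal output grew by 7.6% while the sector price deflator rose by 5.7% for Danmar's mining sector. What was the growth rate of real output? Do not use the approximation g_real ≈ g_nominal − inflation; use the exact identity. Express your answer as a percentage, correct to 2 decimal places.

1.80%

(1 + g_nom) = (1 + g_real)(1 + π), so g_real = 1.0760 / 1.0570 − 1 = 0.01798.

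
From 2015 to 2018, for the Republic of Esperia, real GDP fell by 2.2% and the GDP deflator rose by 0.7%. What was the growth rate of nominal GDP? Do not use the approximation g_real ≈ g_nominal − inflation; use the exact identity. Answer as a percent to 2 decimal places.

(1 + g_nom) = (1 + g_real)(1 + π) = 0.9780 × 1.0070 = 0.98485.

-1.52%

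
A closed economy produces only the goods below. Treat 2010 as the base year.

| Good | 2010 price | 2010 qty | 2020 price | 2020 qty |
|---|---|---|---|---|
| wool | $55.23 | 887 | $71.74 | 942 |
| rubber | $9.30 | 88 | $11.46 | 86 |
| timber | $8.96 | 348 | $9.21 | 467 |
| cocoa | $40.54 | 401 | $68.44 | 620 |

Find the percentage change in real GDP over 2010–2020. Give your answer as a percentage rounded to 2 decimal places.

18.74%

Real GDP 2010 = Nominal GDP 2010 = 55.23·887 + 9.30·88 + 8.96·348 + 40.54·401 = 69182.03.
Real GDP 2020 (at 2010 prices) = 55.23·942 + 9.30·86 + 8.96·467 + 40.54·620 = 82145.58.
Real growth = 82145.58/69182.03 − 1 = 0.1874.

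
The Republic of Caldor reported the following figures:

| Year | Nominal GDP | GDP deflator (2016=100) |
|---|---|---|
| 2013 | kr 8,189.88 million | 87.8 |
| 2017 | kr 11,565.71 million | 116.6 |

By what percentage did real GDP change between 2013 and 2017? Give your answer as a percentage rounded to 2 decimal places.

Deflate each year: 2013 → 8189.88/0.878 = 9327.88; 2017 → 11565.71/1.166 = 9919.13.
So real GDP changed by 9919.13/9327.88 − 1 = 0.0634, i.e. 6.34%.

6.34%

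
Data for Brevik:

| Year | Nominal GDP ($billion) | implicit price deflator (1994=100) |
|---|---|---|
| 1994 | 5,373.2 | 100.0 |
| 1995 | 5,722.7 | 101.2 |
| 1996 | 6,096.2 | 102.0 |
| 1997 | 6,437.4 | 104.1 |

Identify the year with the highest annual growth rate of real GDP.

1996

1995: real = 5722.7/1.012 = 5654.84; growth vs 1994 (5373.20) = 5.24%.
1996: real = 6096.2/1.020 = 5976.67; growth vs 1995 (5654.84) = 5.69%.
1997: real = 6437.4/1.041 = 6183.86; growth vs 1996 (5976.67) = 3.47%.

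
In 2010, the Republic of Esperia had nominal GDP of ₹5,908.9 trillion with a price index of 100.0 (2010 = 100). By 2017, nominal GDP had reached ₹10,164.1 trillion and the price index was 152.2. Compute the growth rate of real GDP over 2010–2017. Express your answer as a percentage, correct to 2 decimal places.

Real GDP 2010 = 5908.9 / 1.000 = 5908.90.
Real GDP 2017 = 10164.1 / 1.522 = 6678.12.
Real growth = 6678.12 / 5908.90 − 1 = 0.1302.

13.02%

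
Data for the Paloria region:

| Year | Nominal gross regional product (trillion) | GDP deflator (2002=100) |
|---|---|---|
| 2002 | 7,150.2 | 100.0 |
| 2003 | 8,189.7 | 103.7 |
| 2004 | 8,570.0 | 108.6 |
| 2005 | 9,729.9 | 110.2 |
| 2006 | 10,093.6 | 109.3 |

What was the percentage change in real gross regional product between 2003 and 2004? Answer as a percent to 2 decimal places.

Real gross regional product 2003 = 8189.7/1.037 = 7897.49.
Real gross regional product 2004 = 8570.0/1.086 = 7891.34.
Change = 7891.34/7897.49 − 1 = -0.0008.

-0.08%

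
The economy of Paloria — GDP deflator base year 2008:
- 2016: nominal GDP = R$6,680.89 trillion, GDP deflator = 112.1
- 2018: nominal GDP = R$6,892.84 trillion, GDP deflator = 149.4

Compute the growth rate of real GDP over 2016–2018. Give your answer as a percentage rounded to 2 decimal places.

-22.59%

Deflate each year: 2016 → 6680.89/1.121 = 5959.76; 2018 → 6892.84/1.494 = 4613.68.
So real GDP changed by 4613.68/5959.76 − 1 = -0.2259, i.e. -22.59%.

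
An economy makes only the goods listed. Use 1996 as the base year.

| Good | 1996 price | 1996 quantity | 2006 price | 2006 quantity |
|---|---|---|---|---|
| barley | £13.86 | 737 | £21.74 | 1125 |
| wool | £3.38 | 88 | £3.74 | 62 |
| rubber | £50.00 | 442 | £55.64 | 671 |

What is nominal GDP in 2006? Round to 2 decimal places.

£62023.82

Nominal GDP 2006 = Σ (p_2006 × q_2006) = 21.74·1125 + 3.74·62 + 55.64·671 = 62023.82.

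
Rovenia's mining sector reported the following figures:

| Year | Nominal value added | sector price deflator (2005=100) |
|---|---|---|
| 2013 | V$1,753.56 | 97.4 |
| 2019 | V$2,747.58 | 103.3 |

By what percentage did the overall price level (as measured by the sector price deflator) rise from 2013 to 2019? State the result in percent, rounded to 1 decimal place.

6.1%

Price-level change = 103.3 / 97.4 − 1 = 0.0606.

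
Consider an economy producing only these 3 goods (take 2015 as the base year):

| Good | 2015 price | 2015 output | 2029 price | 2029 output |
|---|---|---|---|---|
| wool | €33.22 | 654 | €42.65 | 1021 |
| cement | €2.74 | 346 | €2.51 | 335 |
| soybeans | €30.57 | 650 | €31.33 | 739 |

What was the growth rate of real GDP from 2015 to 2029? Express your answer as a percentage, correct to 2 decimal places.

Real GDP 2015 = Nominal GDP 2015 = 33.22·654 + 2.74·346 + 30.57·650 = 42544.42.
Real GDP 2029 (at 2015 prices) = 33.22·1021 + 2.74·335 + 30.57·739 = 57426.75.
Real growth = 57426.75/42544.42 − 1 = 0.3498.

34.98%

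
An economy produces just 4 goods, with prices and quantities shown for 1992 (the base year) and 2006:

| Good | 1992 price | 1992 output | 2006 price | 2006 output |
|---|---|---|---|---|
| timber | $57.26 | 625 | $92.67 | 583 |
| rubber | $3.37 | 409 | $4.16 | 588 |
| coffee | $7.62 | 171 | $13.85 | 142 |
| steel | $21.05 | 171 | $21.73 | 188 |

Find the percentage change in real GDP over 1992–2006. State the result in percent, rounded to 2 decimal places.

Real GDP 1992 = Nominal GDP 1992 = 57.26·625 + 3.37·409 + 7.62·171 + 21.05·171 = 42068.40.
Real GDP 2006 (at 1992 prices) = 57.26·583 + 3.37·588 + 7.62·142 + 21.05·188 = 40403.58.
Real growth = 40403.58/42068.40 − 1 = -0.0396.

-3.96%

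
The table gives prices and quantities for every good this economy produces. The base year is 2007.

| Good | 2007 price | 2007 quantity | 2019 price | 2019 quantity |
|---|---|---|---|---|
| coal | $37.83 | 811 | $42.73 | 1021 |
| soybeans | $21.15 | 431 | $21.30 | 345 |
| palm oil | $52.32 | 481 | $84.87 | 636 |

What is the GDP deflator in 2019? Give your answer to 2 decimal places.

Nominal GDP 2019 = 42.73·1021 + 21.30·345 + 84.87·636 = 104953.15.
Real GDP 2019 (at 2007 prices) = 37.83·1021 + 21.15·345 + 52.32·636 = 79196.70.
Deflator = Nominal/Real × 100 = 104953.15/79196.70 × 100 = 132.522.

132.52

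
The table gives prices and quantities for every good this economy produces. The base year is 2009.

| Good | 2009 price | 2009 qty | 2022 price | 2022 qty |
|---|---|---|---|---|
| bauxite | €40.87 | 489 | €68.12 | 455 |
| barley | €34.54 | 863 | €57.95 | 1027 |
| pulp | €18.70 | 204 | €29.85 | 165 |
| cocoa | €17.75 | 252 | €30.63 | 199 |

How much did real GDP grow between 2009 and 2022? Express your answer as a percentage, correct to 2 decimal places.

4.48%

Real GDP 2009 = Nominal GDP 2009 = 40.87·489 + 34.54·863 + 18.70·204 + 17.75·252 = 58081.25.
Real GDP 2022 (at 2009 prices) = 40.87·455 + 34.54·1027 + 18.70·165 + 17.75·199 = 60686.18.
Real growth = 60686.18/58081.25 − 1 = 0.0448.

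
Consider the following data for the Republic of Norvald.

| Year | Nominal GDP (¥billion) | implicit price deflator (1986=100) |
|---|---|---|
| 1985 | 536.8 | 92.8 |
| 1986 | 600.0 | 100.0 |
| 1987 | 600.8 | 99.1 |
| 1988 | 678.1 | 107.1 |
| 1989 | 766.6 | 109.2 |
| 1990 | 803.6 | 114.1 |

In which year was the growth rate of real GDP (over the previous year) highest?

1986: real = 600.0/1.000 = 600.00; growth vs 1985 (578.45) = 3.73%.
1987: real = 600.8/0.991 = 606.26; growth vs 1986 (600.00) = 1.04%.
1988: real = 678.1/1.071 = 633.15; growth vs 1987 (606.26) = 4.44%.
1989: real = 766.6/1.092 = 702.01; growth vs 1988 (633.15) = 10.88%.
1990: real = 803.6/1.141 = 704.29; growth vs 1989 (702.01) = 0.32%.

1989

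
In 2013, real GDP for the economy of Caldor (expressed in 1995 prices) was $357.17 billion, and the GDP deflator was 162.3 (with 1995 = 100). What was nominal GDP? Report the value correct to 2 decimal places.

$579.69 billion

Nominal GDP = Real × (GDP deflator/100) = 357.17 × 1.623 = 579.69.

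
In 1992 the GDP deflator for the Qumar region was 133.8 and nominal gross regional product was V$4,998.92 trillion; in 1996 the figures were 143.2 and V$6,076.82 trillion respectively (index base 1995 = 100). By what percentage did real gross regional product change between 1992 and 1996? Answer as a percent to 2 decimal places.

Real gross regional product 1992 = 4998.92 / 1.338 = 3736.11.
Real gross regional product 1996 = 6076.82 / 1.432 = 4243.59.
Real growth = 4243.59 / 3736.11 − 1 = 0.1358.

13.58%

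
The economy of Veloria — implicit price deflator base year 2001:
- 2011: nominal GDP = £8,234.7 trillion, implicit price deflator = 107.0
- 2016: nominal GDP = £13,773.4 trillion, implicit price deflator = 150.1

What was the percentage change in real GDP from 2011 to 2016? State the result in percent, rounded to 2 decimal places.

Deflate each year: 2011 → 8234.7/1.070 = 7695.98; 2016 → 13773.4/1.501 = 9176.15.
So real GDP changed by 9176.15/7695.98 − 1 = 0.1923, i.e. 19.23%.

19.23%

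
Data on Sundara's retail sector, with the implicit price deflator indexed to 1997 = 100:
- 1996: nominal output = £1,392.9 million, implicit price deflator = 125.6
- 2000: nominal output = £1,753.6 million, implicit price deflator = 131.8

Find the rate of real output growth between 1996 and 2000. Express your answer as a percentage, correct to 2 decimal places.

Real output 1996 = 1392.9 / 1.256 = 1109.00.
Real output 2000 = 1753.6 / 1.318 = 1330.50.
Real growth = 1330.50 / 1109.00 − 1 = 0.1997.

19.97%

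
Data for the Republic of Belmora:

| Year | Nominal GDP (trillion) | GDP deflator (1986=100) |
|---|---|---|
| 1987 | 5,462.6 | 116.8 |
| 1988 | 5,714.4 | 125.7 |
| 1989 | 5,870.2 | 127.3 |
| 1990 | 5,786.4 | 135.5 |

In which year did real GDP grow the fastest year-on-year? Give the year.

1989

1988: real = 5714.4/1.257 = 4546.06; growth vs 1987 (4676.88) = -2.80%.
1989: real = 5870.2/1.273 = 4611.31; growth vs 1988 (4546.06) = 1.44%.
1990: real = 5786.4/1.355 = 4270.41; growth vs 1989 (4611.31) = -7.39%.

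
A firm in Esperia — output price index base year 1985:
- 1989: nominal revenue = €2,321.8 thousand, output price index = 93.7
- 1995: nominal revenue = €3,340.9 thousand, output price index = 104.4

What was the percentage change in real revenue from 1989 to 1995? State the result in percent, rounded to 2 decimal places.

29.15%

Deflate each year: 1989 → 2321.8/0.937 = 2477.91; 1995 → 3340.9/1.044 = 3200.10.
So real revenue changed by 3200.10/2477.91 − 1 = 0.2915, i.e. 29.15%.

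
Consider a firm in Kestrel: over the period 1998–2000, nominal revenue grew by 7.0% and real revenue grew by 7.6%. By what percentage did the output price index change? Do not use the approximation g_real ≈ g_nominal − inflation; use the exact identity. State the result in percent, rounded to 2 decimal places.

-0.56%

(1 + g_nom) = (1 + g_real)(1 + π), so π = 1.0700 / 1.0760 − 1 = -0.00558.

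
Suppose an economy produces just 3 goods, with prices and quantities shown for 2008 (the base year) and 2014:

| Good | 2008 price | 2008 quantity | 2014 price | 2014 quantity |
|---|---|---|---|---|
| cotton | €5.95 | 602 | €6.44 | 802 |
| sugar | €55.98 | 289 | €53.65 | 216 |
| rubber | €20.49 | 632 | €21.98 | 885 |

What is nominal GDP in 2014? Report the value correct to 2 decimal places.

Nominal GDP 2014 = Σ (p_2014 × q_2014) = 6.44·802 + 53.65·216 + 21.98·885 = 36205.58.

€36205.58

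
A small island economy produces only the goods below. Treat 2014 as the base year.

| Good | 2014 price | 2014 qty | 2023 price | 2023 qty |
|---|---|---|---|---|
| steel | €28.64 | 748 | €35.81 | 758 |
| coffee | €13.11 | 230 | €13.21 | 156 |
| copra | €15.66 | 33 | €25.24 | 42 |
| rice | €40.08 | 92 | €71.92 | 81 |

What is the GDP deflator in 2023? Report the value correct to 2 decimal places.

Nominal GDP 2023 = 35.81·758 + 13.21·156 + 25.24·42 + 71.92·81 = 36090.34.
Real GDP 2023 (at 2014 prices) = 28.64·758 + 13.11·156 + 15.66·42 + 40.08·81 = 27658.48.
Deflator = Nominal/Real × 100 = 36090.34/27658.48 × 100 = 130.486.

130.49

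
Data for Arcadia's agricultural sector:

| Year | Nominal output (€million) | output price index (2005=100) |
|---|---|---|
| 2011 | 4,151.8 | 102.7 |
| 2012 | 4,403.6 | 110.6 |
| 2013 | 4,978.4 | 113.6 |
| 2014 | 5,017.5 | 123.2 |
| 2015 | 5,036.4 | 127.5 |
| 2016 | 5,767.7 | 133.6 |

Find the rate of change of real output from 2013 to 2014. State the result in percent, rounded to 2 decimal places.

-7.07%

Real output 2013 = 4978.4/1.136 = 4382.39.
Real output 2014 = 5017.5/1.232 = 4072.65.
Change = 4072.65/4382.39 − 1 = -0.0707.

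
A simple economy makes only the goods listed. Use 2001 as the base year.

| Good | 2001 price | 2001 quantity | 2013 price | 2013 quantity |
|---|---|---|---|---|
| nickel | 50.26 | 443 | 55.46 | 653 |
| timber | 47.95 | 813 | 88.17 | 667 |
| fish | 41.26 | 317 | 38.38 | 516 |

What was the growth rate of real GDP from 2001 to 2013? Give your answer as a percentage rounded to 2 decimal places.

15.83%

Real GDP 2001 = Nominal GDP 2001 = 50.26·443 + 47.95·813 + 41.26·317 = 74327.95.
Real GDP 2013 (at 2001 prices) = 50.26·653 + 47.95·667 + 41.26·516 = 86092.59.
Real growth = 86092.59/74327.95 − 1 = 0.1583.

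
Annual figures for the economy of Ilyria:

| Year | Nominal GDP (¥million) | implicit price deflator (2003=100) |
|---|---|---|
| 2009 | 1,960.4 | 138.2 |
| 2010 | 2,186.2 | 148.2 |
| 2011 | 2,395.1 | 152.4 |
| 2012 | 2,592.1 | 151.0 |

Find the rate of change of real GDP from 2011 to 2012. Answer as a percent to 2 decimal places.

Real GDP 2011 = 2395.1/1.524 = 1571.59.
Real GDP 2012 = 2592.1/1.510 = 1716.62.
Change = 1716.62/1571.59 − 1 = 0.0923.

9.23%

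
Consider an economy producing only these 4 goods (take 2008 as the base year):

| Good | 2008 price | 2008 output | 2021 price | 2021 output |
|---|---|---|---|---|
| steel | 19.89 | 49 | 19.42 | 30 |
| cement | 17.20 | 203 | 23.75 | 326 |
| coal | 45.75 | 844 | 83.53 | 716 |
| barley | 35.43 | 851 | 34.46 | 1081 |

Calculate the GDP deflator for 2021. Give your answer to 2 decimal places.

Nominal GDP 2021 = 19.42·30 + 23.75·326 + 83.53·716 + 34.46·1081 = 105383.84.
Real GDP 2021 (at 2008 prices) = 19.89·30 + 17.20·326 + 45.75·716 + 35.43·1081 = 77260.73.
Deflator = Nominal/Real × 100 = 105383.84/77260.73 × 100 = 136.400.

136.40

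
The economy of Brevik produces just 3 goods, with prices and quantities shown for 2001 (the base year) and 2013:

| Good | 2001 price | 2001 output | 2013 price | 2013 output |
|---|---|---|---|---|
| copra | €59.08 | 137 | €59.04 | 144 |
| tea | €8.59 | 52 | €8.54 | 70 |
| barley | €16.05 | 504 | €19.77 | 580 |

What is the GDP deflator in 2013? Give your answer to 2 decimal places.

Nominal GDP 2013 = 59.04·144 + 8.54·70 + 19.77·580 = 20566.16.
Real GDP 2013 (at 2001 prices) = 59.08·144 + 8.59·70 + 16.05·580 = 18417.82.
Deflator = Nominal/Real × 100 = 20566.16/18417.82 × 100 = 111.664.

111.66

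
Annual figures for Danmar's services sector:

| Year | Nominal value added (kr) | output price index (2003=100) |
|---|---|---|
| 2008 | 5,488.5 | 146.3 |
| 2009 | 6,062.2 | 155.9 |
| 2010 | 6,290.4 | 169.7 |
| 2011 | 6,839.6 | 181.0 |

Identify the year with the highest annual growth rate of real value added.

2009: real = 6062.2/1.559 = 3888.52; growth vs 2008 (3751.54) = 3.65%.
2010: real = 6290.4/1.697 = 3706.78; growth vs 2009 (3888.52) = -4.67%.
2011: real = 6839.6/1.810 = 3778.78; growth vs 2010 (3706.78) = 1.94%.

2009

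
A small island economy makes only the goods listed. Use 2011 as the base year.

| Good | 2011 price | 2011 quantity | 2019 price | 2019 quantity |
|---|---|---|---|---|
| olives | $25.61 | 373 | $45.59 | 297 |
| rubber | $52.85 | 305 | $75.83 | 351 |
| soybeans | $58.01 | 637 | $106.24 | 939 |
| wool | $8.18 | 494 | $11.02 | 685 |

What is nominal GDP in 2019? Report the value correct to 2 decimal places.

Nominal GDP 2019 = Σ (p_2019 × q_2019) = 45.59·297 + 75.83·351 + 106.24·939 + 11.02·685 = 147464.62.

$147464.62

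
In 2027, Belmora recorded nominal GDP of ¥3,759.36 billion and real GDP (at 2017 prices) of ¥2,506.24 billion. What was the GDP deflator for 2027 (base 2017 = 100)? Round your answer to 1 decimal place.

150.0

GDP deflator = (Nominal / Real) × 100 = 3759.36 / 2506.24 × 100 = 150.00.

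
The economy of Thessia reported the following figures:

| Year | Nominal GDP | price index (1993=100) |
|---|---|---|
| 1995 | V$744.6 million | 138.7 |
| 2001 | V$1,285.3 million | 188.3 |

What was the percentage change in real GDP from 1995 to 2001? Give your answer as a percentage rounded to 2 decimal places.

Deflate each year: 1995 → 744.6/1.387 = 536.84; 2001 → 1285.3/1.883 = 682.58.
So real GDP changed by 682.58/536.84 − 1 = 0.2715, i.e. 27.15%.

27.15%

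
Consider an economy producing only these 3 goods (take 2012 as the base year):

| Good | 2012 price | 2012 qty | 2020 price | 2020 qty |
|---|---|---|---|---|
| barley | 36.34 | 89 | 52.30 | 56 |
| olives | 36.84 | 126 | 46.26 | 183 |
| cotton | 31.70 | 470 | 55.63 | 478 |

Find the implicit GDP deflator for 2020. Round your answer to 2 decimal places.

158.74

Nominal GDP 2020 = 52.30·56 + 46.26·183 + 55.63·478 = 37985.52.
Real GDP 2020 (at 2012 prices) = 36.34·56 + 36.84·183 + 31.70·478 = 23929.36.
Deflator = Nominal/Real × 100 = 37985.52/23929.36 × 100 = 158.740.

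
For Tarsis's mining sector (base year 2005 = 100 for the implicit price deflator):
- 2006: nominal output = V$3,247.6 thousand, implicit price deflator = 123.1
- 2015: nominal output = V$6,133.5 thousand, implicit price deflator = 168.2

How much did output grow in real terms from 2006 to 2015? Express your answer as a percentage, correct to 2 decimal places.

38.22%

Real output 2006 = 3247.6 / 1.231 = 2638.18.
Real output 2015 = 6133.5 / 1.682 = 3646.55.
Real growth = 3646.55 / 2638.18 − 1 = 0.3822.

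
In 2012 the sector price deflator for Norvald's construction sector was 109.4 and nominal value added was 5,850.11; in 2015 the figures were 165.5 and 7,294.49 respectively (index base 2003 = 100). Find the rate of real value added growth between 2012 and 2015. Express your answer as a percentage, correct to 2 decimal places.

Real value added 2012 = 5850.11 / 1.094 = 5347.45.
Real value added 2015 = 7294.49 / 1.655 = 4407.55.
Real growth = 4407.55 / 5347.45 − 1 = -0.1758.

-17.58%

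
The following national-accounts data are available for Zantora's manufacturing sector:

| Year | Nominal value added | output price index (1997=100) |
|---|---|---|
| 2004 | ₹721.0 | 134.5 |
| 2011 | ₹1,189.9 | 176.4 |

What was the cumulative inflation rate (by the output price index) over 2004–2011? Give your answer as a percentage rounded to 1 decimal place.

31.2%

Price-level change = 176.4 / 134.5 − 1 = 0.3115.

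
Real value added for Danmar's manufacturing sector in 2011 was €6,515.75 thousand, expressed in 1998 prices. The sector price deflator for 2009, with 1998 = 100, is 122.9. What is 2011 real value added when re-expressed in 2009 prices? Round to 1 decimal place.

Real value added in 2009 prices = Real value added in 1998 prices × (P_2009/P_1998) = 6515.75 × 1.229 = 8007.86.

€8,007.9 thousand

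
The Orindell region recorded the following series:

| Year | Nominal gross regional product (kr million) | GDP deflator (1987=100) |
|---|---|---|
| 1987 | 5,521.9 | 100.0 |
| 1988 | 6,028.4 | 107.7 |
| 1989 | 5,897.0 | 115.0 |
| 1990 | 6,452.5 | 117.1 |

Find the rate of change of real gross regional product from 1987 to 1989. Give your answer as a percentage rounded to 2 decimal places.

Real gross regional product 1987 = 5521.9/1.000 = 5521.90.
Real gross regional product 1989 = 5897.0/1.150 = 5127.83.
Change = 5127.83/5521.90 − 1 = -0.0714.

-7.14%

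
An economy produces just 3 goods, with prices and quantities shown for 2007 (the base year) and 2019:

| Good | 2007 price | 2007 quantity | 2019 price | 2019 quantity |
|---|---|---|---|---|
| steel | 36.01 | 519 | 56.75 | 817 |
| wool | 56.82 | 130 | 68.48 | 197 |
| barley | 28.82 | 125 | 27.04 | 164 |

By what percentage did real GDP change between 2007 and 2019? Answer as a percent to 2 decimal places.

52.77%

Real GDP 2007 = Nominal GDP 2007 = 36.01·519 + 56.82·130 + 28.82·125 = 29678.29.
Real GDP 2019 (at 2007 prices) = 36.01·817 + 56.82·197 + 28.82·164 = 45340.19.
Real growth = 45340.19/29678.29 − 1 = 0.5277.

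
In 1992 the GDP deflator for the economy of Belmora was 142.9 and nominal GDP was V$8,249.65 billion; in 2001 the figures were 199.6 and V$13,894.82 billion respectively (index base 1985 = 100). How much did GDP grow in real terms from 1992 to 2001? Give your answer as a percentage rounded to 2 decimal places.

20.58%

Deflate each year: 1992 → 8249.65/1.429 = 5773.02; 2001 → 13894.82/1.996 = 6961.33.
So real GDP changed by 6961.33/5773.02 − 1 = 0.2058, i.e. 20.58%.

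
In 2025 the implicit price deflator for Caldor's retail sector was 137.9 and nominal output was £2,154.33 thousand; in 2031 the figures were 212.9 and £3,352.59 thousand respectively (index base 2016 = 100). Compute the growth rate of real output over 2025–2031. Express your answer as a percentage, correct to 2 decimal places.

Deflate each year: 2025 → 2154.33/1.379 = 1562.24; 2031 → 3352.59/2.129 = 1574.73.
So real output changed by 1574.73/1562.24 − 1 = 0.0080, i.e. 0.80%.

0.80%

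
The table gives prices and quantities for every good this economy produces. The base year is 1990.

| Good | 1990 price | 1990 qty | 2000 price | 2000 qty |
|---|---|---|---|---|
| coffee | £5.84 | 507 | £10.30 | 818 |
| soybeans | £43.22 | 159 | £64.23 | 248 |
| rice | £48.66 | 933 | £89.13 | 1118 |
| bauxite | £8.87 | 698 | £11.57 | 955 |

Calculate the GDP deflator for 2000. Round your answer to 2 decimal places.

172.33

Nominal GDP 2000 = 10.30·818 + 64.23·248 + 89.13·1118 + 11.57·955 = 135051.13.
Real GDP 2000 (at 1990 prices) = 5.84·818 + 43.22·248 + 48.66·1118 + 8.87·955 = 78368.41.
Deflator = Nominal/Real × 100 = 135051.13/78368.41 × 100 = 172.329.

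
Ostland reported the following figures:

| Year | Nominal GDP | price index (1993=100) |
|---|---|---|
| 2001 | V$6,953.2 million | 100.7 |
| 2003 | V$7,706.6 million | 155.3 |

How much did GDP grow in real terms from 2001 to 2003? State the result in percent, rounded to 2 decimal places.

Deflate each year: 2001 → 6953.2/1.007 = 6904.87; 2003 → 7706.6/1.553 = 4962.40.
So real GDP changed by 4962.40/6904.87 − 1 = -0.2813, i.e. -28.13%.

-28.13%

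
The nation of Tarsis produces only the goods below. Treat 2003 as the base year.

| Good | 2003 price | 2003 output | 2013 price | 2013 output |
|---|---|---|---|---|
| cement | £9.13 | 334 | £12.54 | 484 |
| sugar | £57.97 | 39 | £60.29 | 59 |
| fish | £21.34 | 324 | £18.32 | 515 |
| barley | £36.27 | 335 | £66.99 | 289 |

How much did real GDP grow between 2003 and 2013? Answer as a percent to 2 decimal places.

Real GDP 2003 = Nominal GDP 2003 = 9.13·334 + 57.97·39 + 21.34·324 + 36.27·335 = 24374.86.
Real GDP 2013 (at 2003 prices) = 9.13·484 + 57.97·59 + 21.34·515 + 36.27·289 = 29311.28.
Real growth = 29311.28/24374.86 − 1 = 0.2025.

20.25%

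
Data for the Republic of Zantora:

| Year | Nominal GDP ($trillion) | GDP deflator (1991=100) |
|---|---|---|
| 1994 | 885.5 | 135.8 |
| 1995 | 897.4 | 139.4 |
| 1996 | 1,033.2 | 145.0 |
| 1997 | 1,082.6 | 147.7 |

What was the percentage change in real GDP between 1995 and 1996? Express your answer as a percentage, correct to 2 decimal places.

10.69%

Real GDP 1995 = 897.4/1.394 = 643.76.
Real GDP 1996 = 1033.2/1.450 = 712.55.
Change = 712.55/643.76 − 1 = 0.1069.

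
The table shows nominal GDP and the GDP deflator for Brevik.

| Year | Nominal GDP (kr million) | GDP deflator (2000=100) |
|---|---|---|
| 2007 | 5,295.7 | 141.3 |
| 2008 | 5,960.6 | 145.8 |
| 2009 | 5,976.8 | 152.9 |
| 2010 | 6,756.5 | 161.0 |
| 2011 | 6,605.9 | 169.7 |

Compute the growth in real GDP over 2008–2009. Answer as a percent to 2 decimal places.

Real GDP 2008 = 5960.6/1.458 = 4088.20.
Real GDP 2009 = 5976.8/1.529 = 3908.96.
Change = 3908.96/4088.20 − 1 = -0.0438.

-4.38%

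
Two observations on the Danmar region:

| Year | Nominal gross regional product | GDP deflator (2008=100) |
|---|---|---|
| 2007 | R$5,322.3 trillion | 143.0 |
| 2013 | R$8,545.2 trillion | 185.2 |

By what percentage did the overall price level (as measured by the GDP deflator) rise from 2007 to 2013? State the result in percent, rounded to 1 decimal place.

Price-level change = 185.2 / 143.0 − 1 = 0.2951.

29.5%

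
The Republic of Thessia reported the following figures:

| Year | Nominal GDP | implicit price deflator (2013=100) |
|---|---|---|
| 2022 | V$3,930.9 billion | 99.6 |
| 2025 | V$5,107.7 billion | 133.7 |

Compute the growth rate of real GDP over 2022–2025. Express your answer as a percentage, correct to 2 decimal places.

-3.20%

Deflate each year: 2022 → 3930.9/0.996 = 3946.69; 2025 → 5107.7/1.337 = 3820.27.
So real GDP changed by 3820.27/3946.69 − 1 = -0.0320, i.e. -3.20%.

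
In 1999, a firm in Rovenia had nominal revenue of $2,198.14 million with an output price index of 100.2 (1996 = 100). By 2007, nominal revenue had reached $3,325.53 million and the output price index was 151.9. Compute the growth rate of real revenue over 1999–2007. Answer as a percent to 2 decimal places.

Deflate each year: 1999 → 2198.14/1.002 = 2193.75; 2007 → 3325.53/1.519 = 2189.29.
So real revenue changed by 2189.29/2193.75 − 1 = -0.0020, i.e. -0.20%.

-0.20%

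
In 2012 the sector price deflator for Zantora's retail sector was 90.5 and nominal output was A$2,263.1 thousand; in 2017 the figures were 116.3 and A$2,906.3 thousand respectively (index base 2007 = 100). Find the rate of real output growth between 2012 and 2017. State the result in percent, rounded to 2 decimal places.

Real output 2012 = 2263.1 / 0.905 = 2500.66.
Real output 2017 = 2906.3 / 1.163 = 2498.97.
Real growth = 2498.97 / 2500.66 − 1 = -0.0007.

-0.07%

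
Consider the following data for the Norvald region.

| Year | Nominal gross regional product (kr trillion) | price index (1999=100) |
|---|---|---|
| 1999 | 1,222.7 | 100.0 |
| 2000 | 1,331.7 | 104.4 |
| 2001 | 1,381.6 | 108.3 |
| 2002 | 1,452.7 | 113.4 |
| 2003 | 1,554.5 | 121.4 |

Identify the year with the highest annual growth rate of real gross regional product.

2000: real = 1331.7/1.044 = 1275.57; growth vs 1999 (1222.70) = 4.32%.
2001: real = 1381.6/1.083 = 1275.72; growth vs 2000 (1275.57) = 0.01%.
2002: real = 1452.7/1.134 = 1281.04; growth vs 2001 (1275.72) = 0.42%.
2003: real = 1554.5/1.214 = 1280.48; growth vs 2002 (1281.04) = -0.04%.

2000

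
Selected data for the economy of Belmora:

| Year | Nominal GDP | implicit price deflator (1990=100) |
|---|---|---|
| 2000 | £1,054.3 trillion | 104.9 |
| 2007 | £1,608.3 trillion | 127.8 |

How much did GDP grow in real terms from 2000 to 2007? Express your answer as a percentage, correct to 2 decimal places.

25.21%

Deflate each year: 2000 → 1054.3/1.049 = 1005.05; 2007 → 1608.3/1.278 = 1258.45.
So real GDP changed by 1258.45/1005.05 − 1 = 0.2521, i.e. 25.21%.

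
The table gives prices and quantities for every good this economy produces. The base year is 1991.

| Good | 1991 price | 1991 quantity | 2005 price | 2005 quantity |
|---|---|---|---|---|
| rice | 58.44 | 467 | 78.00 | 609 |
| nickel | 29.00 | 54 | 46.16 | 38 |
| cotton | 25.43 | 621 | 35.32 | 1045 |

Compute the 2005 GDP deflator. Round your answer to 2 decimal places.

136.19

Nominal GDP 2005 = 78.00·609 + 46.16·38 + 35.32·1045 = 86165.48.
Real GDP 2005 (at 1991 prices) = 58.44·609 + 29.00·38 + 25.43·1045 = 63266.31.
Deflator = Nominal/Real × 100 = 86165.48/63266.31 × 100 = 136.195.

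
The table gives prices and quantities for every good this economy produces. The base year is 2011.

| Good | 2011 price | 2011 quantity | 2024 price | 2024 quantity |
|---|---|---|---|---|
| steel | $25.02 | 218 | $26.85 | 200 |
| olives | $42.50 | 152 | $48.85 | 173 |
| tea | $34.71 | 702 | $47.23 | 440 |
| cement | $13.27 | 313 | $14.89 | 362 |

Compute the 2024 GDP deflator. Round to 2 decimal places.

123.31

Nominal GDP 2024 = 26.85·200 + 48.85·173 + 47.23·440 + 14.89·362 = 39992.43.
Real GDP 2024 (at 2011 prices) = 25.02·200 + 42.50·173 + 34.71·440 + 13.27·362 = 32432.64.
Deflator = Nominal/Real × 100 = 39992.43/32432.64 × 100 = 123.309.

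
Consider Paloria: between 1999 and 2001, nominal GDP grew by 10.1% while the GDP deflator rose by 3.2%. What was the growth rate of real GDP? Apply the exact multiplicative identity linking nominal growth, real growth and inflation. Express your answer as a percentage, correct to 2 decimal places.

6.69%

(1 + g_nom) = (1 + g_real)(1 + π), so g_real = 1.1010 / 1.0320 − 1 = 0.06686.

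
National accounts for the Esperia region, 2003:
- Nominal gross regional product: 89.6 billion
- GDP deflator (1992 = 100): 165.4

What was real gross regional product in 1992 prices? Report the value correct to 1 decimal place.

54.2 billion

Real gross regional product = Nominal / (GDP deflator/100) = 89.6 / 1.654 = 54.17.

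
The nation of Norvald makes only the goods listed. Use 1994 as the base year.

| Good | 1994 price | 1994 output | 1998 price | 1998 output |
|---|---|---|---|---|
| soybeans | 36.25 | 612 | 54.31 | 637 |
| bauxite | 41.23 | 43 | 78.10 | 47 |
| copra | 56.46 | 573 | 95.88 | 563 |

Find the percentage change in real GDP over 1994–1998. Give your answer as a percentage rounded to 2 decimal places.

Real GDP 1994 = Nominal GDP 1994 = 36.25·612 + 41.23·43 + 56.46·573 = 56309.47.
Real GDP 1998 (at 1994 prices) = 36.25·637 + 41.23·47 + 56.46·563 = 56816.04.
Real growth = 56816.04/56309.47 − 1 = 0.0090.

0.90%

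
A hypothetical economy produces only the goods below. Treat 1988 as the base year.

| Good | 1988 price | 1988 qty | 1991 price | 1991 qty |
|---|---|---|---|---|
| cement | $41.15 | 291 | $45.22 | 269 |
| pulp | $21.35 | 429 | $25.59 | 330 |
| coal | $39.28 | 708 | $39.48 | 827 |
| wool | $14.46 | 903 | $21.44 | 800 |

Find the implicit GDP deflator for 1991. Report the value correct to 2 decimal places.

Nominal GDP 1991 = 45.22·269 + 25.59·330 + 39.48·827 + 21.44·800 = 70410.84.
Real GDP 1991 (at 1988 prices) = 41.15·269 + 21.35·330 + 39.28·827 + 14.46·800 = 62167.41.
Deflator = Nominal/Real × 100 = 70410.84/62167.41 × 100 = 113.260.

113.26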